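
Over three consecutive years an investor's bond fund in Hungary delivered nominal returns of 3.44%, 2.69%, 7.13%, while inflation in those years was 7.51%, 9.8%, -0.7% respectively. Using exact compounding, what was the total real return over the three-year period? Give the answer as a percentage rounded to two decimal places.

-2.92%

Nominal growth factor = 1.0344 × 1.0269 × 1.0713 = 1.137962
Price-level growth factor = 1.0751 × 1.0980 × 0.9930 = 1.172197
Real growth factor = 1.137962 / 1.172197 = 0.970795
Total real return = 0.970795 − 1 → -2.92%.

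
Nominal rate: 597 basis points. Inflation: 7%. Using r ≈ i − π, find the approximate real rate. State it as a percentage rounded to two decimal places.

r ≈ i − π = 5.97% − 7% = -1.03%.

-1.03%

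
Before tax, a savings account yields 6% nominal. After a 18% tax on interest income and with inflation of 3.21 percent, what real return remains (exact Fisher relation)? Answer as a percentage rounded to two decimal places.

After-tax nominal return = 6% × (1 − 0.18) = 4.9200%.
1 + r = 1.04920 / 1.03210 = 1.016568
After-tax real rate = 1.016568 − 1 → 1.66%.

1.66%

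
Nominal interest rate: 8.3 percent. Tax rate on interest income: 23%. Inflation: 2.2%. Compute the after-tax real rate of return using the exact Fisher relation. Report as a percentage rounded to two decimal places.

4.10%

After-tax nominal return = 8.3% × (1 − 0.23) = 6.3910%.
1 + r = 1.06391 / 1.02200 = 1.041008
After-tax real rate = 1.041008 − 1 → 4.10%.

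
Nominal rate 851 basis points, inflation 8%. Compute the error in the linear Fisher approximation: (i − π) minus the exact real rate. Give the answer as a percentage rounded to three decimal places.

0.038%

Approximate: r ≈ 8.510% − 8.000% = 0.5100%
Exact: (1 + 0.0851)/(1 + 0.0800) − 1 = 0.4722%
Error = 0.5100% − 0.4722% = 0.0378% → 0.038%.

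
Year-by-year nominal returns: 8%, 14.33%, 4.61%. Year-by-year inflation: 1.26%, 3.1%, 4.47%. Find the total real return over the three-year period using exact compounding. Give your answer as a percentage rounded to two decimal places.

Compound the nominal returns: 1.0800 × 1.1433 × 1.0461 = 1.291687.
Compound inflation: 1.0126 × 1.0310 × 1.0447 = 1.090657.
Deflate: 1.291687 / 1.090657 = 1.184320.
Total real return = 1.184320 − 1 → 18.43%.

18.43%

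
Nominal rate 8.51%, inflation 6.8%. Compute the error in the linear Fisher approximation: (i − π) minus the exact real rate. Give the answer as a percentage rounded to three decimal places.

0.109%

Approximate: r ≈ 8.510% − 6.800% = 1.7100%
Exact: (1 + 0.0851)/(1 + 0.0680) − 1 = 1.6011%
Error = 1.7100% − 1.6011% = 0.1089% → 0.109%.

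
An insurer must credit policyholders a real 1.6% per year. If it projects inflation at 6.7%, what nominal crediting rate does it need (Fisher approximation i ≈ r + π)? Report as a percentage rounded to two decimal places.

8.30%

i ≈ r + π = 1.6% + 6.7% = 8.30%.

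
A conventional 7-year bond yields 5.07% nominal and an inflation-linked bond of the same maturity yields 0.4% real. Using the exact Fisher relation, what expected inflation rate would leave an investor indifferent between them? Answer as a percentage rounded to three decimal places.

4.651%

(1 + π) = (1 + i)/(1 + r) = 1.05070 / 1.00400 = 1.046514
Break-even inflation = 1.046514 − 1 → 4.651%.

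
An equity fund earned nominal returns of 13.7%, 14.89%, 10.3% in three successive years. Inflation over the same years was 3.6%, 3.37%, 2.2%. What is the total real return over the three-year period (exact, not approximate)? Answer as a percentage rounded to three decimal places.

31.648%

Nominal growth factor = 1.1370 × 1.1489 × 1.1030 = 1.440848
Price-level growth factor = 1.0360 × 1.0337 × 1.0220 = 1.094473
Real growth factor = 1.440848 / 1.094473 = 1.316476
Total real return = 1.316476 − 1 → 31.648%.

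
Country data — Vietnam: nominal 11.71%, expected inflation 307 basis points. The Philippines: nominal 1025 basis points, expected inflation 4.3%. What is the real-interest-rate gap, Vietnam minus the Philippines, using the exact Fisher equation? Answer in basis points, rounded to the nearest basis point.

268 basis points

Vietnam: (1 + 0.1171)/(1 + 0.0307) − 1 = 8.3827%
The Philippines: (1 + 0.1025)/(1 + 0.0430) − 1 = 5.7047%
Differential = 8.3827% − 5.7047% = 2.6780% → 268 basis points.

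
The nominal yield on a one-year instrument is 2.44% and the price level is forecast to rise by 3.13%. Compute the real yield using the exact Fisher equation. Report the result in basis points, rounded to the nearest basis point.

-67 basis points

By the Fisher relation, 1 + r = (1 + i)/(1 + π).
1 + r = 1.02440 / 1.03130 = 0.993309
r = 0.993309 − 1 = -0.6691%, i.e. -67 basis points.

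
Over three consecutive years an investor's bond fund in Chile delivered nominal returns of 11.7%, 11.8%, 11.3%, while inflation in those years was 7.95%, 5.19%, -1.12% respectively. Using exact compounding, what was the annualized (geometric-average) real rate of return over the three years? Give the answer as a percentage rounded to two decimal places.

7.37%

Compound the nominal returns: 1.1170 × 1.1180 × 1.1130 = 1.38992108.
Compound inflation: 1.0795 × 1.0519 × 0.9888 = 1.12280816.
Deflate: 1.38992108 / 1.12280816 = 1.23789720.
Annualized real rate = 1.23789720^(1/3) − 1 = 7.3729% → 7.37%.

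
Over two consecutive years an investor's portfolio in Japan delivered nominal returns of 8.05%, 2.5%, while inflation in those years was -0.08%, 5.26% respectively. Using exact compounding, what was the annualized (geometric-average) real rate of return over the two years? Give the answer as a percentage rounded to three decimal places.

Nominal growth factor = 1.0805 × 1.0250 = 1.10751250
Price-level growth factor = 0.9992 × 1.0526 = 1.05175792
Real growth factor = 1.10751250 / 1.05175792 = 1.05301085
Annualized real rate = 1.05301085^(1/2) − 1 = 2.6163% → 2.616%.

2.616%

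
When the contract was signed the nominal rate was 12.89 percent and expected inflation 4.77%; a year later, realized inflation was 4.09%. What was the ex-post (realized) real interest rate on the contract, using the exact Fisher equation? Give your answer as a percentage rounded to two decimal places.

Ex-post: (1 + 0.1289)/(1 + 0.0409) − 1 = 8.4542%
So the realized real rate is 8.45%.

8.45%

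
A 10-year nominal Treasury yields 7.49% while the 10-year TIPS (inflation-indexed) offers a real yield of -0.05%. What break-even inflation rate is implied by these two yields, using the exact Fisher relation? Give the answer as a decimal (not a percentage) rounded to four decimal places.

(1 + π) = (1 + i)/(1 + r) = 1.07490 / 0.99950 = 1.075438
Break-even inflation = 1.075438 − 1 → 0.0754.

0.0754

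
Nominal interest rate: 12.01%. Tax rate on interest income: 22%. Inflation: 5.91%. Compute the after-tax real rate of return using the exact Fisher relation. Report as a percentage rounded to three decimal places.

After-tax nominal return = 12.01% × (1 − 0.22) = 9.3678%.
1 + r = 1.093678 / 1.05910 = 1.032648
After-tax real rate = 1.032648 − 1 → 3.265%.

3.265%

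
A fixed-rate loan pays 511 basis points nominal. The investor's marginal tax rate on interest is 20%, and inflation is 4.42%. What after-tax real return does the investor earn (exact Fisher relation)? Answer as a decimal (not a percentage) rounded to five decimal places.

After-tax nominal return = 5.11% × (1 − 0.2) = 4.0880%.
1 + r = 1.04088 / 1.04420 = 0.996821
After-tax real rate = 0.996821 − 1 → -0.00318.

-0.00318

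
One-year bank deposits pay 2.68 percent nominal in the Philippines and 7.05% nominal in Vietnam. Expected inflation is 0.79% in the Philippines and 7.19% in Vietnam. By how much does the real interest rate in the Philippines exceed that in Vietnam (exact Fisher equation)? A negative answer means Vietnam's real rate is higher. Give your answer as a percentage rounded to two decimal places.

2.01%

The Philippines: (1 + 0.0268)/(1 + 0.0079) − 1 = 1.8752%
Vietnam: (1 + 0.0705)/(1 + 0.0719) − 1 = -0.1306%
Differential = 1.8752% − (-0.1306%) = 2.0058% → 2.01%.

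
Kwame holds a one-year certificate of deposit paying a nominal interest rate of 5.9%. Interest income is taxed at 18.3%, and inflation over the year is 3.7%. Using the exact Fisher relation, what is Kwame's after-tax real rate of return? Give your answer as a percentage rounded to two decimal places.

After-tax nominal return = 5.9% × (1 − 0.183) = 4.8203%.
1 + r = 1.048203 / 1.03700 = 1.010803
After-tax real rate = 1.010803 − 1 → 1.08%.

1.08%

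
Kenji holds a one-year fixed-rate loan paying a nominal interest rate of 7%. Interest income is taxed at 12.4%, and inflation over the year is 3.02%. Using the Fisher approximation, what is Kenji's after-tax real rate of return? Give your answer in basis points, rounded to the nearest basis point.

After-tax nominal return = 7% × (1 − 0.124) = 6.1320%.
r ≈ 6.1320% − 3.02% → 311 basis points.

311 basis points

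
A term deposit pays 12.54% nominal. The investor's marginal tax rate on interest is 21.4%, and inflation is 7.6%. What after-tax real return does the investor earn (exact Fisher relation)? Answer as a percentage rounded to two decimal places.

2.10%

After-tax nominal return = 12.54% × (1 − 0.214) = 9.85644%.
1 + r = 1.0985644 / 1.07600 = 1.020971
After-tax real rate = 1.020971 − 1 → 2.10%.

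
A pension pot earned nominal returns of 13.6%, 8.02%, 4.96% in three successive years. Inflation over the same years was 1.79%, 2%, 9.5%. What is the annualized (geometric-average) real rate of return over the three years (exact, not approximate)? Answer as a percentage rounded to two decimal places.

4.25%

Compound the nominal returns: 1.1360 × 1.0802 × 1.0496 = 1.28797172.
Compound inflation: 1.0179 × 1.0200 × 1.0950 = 1.13689251.
Deflate: 1.28797172 / 1.13689251 = 1.13288786.
Annualized real rate = 1.13288786^(1/3) − 1 = 4.2467% → 4.25%.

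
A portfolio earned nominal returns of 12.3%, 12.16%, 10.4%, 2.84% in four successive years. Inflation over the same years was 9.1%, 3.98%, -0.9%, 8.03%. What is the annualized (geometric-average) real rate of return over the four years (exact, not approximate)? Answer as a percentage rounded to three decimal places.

4.169%

Compound the nominal returns: 1.1230 × 1.1216 × 1.1040 × 1.0284 = 1.43004235.
Compound inflation: 1.0910 × 1.0398 × 0.9910 × 1.0803 = 1.21448623.
Deflate: 1.43004235 / 1.21448623 = 1.17748750.
Annualized real rate = 1.17748750^(1/4) − 1 = 4.1691% → 4.169%.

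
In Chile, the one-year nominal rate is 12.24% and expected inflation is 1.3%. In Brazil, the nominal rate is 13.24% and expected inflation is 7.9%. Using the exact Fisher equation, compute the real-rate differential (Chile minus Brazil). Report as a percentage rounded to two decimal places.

5.85%

Chile: (1 + 0.1224)/(1 + 0.0130) − 1 = 10.7996%
Brazil: (1 + 0.1324)/(1 + 0.0790) − 1 = 4.9490%
Differential = 10.7996% − 4.9490% = 5.8506% → 5.85%.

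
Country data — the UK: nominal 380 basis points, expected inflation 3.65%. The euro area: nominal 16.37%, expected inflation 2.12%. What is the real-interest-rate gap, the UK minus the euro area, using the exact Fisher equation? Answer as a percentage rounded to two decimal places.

-13.81%

The UK: (1 + 0.0380)/(1 + 0.0365) − 1 = 0.1447%
The euro area: (1 + 0.1637)/(1 + 0.0212) − 1 = 13.9542%
Differential = 0.1447% − 13.9542% = -13.8095% → -13.81%.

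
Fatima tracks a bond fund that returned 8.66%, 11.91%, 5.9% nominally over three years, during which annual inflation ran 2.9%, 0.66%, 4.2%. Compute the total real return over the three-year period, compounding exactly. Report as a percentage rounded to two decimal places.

19.31%

Compound the nominal returns: 1.0866 × 1.1191 × 1.0590 = 1.287759.
Compound inflation: 1.0290 × 1.0066 × 1.0420 = 1.079295.
Deflate: 1.287759 / 1.079295 = 1.193149.
Total real return = 1.193149 − 1 → 19.31%.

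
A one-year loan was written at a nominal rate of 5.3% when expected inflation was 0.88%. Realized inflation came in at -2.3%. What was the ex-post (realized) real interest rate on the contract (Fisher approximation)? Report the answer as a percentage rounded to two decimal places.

Ex-post: 5.3% − (-2.3%) = 7.600%
So the realized real rate is 7.60%.

7.60%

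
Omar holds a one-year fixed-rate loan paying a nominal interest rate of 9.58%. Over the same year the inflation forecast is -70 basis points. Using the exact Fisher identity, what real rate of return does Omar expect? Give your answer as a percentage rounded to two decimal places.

1 + r = 1.09580 / 0.99300 = 1.103525
r = 1.103525 − 1 = 10.3525%, i.e. 10.35%.

10.35%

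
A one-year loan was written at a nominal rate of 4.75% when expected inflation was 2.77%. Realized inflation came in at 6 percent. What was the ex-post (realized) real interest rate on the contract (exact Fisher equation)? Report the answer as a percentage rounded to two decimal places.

-1.18%

Ex-post: (1 + 0.0475)/(1 + 0.0600) − 1 = -1.1792%
So the realized real rate is -1.18%.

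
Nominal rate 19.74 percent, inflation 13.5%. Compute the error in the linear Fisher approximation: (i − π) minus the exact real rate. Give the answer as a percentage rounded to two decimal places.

0.74%

Approximate: r ≈ 19.740% − 13.500% = 6.2400%
Exact: (1 + 0.1974)/(1 + 0.1350) − 1 = 5.4978%
Error = 6.2400% − 5.4978% = 0.7422% → 0.74%.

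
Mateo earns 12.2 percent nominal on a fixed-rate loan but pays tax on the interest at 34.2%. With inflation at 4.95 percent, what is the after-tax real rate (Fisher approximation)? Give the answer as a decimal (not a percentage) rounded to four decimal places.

0.0308

After-tax nominal return = 12.2% × (1 − 0.342) = 8.0276%.
r ≈ 8.0276% − 4.95% → 0.0308.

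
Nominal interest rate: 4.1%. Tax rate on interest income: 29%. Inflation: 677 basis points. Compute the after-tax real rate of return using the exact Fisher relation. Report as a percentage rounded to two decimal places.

-3.61%

After-tax nominal return = 4.1% × (1 − 0.29) = 2.9110%.
1 + r = 1.02911 / 1.06770 = 0.963857
After-tax real rate = 0.963857 − 1 → -3.61%.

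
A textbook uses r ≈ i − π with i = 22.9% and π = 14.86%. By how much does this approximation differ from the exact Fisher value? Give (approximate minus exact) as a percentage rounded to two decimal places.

1.04%

Approximate: r ≈ 22.900% − 14.860% = 8.0400%
Exact: (1 + 0.2290)/(1 + 0.1486) − 1 = 6.9998%
Error = 8.0400% − 6.9998% = 1.0402% → 1.04%.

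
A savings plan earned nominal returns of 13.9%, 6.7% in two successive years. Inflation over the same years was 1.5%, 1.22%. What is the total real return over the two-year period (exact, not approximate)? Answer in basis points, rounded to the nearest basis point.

Compound the nominal returns: 1.1390 × 1.0670 = 1.215313.
Compound inflation: 1.0150 × 1.0122 = 1.027383.
Deflate: 1.215313 / 1.027383 = 1.182921.
Total real return = 1.182921 − 1 → 1829 basis points.

1829 basis points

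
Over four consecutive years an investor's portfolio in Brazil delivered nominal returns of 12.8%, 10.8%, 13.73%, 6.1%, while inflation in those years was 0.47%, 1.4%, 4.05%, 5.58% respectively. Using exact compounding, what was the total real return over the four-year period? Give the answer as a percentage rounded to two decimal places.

34.75%

Nominal growth factor = 1.1280 × 1.1080 × 1.1373 × 1.0610 = 1.508132
Price-level growth factor = 1.0047 × 1.0140 × 1.0405 × 1.0558 = 1.119175
Real growth factor = 1.508132 / 1.119175 = 1.347539
Total real return = 1.347539 − 1 → 34.75%.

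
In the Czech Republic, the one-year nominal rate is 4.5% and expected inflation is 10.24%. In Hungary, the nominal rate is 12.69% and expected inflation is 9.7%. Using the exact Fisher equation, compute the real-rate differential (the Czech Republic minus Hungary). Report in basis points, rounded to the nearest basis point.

The Czech Republic: (1 + 0.0450)/(1 + 0.1024) − 1 = -5.2068%
Hungary: (1 + 0.1269)/(1 + 0.0970) − 1 = 2.7256%
Differential = -5.2068% − 2.7256% = -7.9324% → -793 basis points.

-793 basis points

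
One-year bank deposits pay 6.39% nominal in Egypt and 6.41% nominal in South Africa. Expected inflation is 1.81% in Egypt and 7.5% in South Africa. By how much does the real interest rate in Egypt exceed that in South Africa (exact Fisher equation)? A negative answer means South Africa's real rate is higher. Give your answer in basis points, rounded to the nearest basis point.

551 basis points

Egypt: (1 + 0.0639)/(1 + 0.0181) − 1 = 4.4986%
South Africa: (1 + 0.0641)/(1 + 0.0750) − 1 = -1.0140%
Differential = 4.4986% − (-1.0140%) = 5.5125% → 551 basis points.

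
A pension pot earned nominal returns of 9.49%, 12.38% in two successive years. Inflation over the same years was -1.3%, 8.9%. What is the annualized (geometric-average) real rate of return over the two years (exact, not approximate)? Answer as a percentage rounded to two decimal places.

Compound the nominal returns: 1.0949 × 1.1238 = 1.23044862.
Compound inflation: 0.9870 × 1.0890 = 1.07484300.
Deflate: 1.23044862 / 1.07484300 = 1.14477056.
Annualized real rate = 1.14477056^(1/2) − 1 = 6.9940% → 6.99%.

6.99%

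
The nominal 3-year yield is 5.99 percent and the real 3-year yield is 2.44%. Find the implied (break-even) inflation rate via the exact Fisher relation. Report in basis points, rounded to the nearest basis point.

347 basis points

(1 + π) = (1 + i)/(1 + r) = 1.05990 / 1.02440 = 1.034654
Break-even inflation = 1.034654 − 1 → 347 basis points.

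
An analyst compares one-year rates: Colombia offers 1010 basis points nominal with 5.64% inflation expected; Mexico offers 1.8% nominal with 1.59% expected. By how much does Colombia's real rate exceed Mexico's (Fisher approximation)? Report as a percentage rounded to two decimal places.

Colombia: 10.1% − 5.64% = 4.460%
Mexico: 1.8% − 1.59% = 0.210%
Differential = 4.250% → 4.25%.

4.25%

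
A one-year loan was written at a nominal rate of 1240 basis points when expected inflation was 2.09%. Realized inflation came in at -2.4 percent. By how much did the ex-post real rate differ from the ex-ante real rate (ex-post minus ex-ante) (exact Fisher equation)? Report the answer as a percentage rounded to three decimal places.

Ex-ante: (1 + 0.1240)/(1 + 0.0209) − 1 = 10.0989%
Ex-post: (1 + 0.1240)/(1 − 0.0240) − 1 = 15.1639%
Difference (ex-post − ex-ante) = 5.0650% → 5.065%.

5.065%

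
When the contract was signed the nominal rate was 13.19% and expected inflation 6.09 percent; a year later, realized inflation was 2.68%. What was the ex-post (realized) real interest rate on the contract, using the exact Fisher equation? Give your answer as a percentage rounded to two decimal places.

Ex-post: (1 + 0.1319)/(1 + 0.0268) − 1 = 10.2357%
So the realized real rate is 10.24%.

10.24%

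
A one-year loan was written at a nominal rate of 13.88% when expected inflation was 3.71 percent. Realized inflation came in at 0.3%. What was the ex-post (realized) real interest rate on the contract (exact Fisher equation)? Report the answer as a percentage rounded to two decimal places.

Ex-post: (1 + 0.1388)/(1 + 0.0030) − 1 = 13.5394%
So the realized real rate is 13.54%.

13.54%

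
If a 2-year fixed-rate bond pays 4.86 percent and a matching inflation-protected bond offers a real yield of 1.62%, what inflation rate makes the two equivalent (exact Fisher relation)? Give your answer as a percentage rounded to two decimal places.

(1 + π) = (1 + i)/(1 + r) = 1.04860 / 1.01620 = 1.031883
Break-even inflation = 1.031883 − 1 → 3.19%.

3.19%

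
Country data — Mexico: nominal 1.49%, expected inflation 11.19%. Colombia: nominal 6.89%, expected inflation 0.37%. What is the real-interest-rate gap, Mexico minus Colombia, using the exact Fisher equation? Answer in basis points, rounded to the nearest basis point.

-1522 basis points

Mexico: (1 + 0.0149)/(1 + 0.1119) − 1 = -8.7238%
Colombia: (1 + 0.0689)/(1 + 0.0037) − 1 = 6.4960%
Differential = -8.7238% − 6.4960% = -15.2198% → -1522 basis points.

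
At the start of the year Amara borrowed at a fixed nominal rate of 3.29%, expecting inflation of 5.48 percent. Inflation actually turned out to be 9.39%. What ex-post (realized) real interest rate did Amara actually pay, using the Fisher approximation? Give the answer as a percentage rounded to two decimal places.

-6.10%

Ex-post: 3.29% − 9.39% = -6.100%
So the realized real rate is -6.10%.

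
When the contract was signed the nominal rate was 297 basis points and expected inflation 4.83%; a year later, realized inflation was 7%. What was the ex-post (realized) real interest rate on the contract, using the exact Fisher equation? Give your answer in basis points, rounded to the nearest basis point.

Ex-post: (1 + 0.0297)/(1 + 0.0700) − 1 = -3.7664%
So the realized real rate is -377 basis points.

-377 basis points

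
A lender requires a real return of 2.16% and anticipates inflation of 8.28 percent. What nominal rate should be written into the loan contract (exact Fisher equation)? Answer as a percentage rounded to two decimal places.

10.62%

(1 + i) = (1 + r)(1 + π) = 1.02160 × 1.08280 = 1.10618848
i = 1.10618848 − 1, so the required nominal rate is 10.62%.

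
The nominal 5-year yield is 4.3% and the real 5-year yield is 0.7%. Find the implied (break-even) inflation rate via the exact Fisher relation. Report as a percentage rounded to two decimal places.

(1 + π) = (1 + i)/(1 + r) = 1.04300 / 1.00700 = 1.0357498
Break-even inflation = 1.0357498 − 1 → 3.57%.

3.57%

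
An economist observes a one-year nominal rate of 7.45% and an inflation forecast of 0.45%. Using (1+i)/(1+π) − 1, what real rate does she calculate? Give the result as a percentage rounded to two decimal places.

1 + r = 1.07450 / 1.00450 = 1.069686
r = 1.069686 − 1 = 6.9686%, i.e. 6.97%.

6.97%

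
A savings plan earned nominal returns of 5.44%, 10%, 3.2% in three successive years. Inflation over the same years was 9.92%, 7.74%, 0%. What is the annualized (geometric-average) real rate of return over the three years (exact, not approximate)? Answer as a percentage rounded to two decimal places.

Compound the nominal returns: 1.0544 × 1.1000 × 1.0320 = 1.19695488.
Compound inflation: 1.0992 × 1.0774 × 1.0000 = 1.18427808.
Deflate: 1.19695488 / 1.18427808 = 1.01070424.
Annualized real rate = 1.01070424^(1/3) − 1 = 0.3555% → 0.36%.

0.36%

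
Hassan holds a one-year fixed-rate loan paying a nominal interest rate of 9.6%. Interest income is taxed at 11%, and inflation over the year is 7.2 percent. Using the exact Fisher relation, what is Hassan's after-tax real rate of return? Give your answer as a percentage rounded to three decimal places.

1.254%

After-tax nominal return = 9.6% × (1 − 0.11) = 8.5440%.
1 + r = 1.08544 / 1.07200 = 1.012537
After-tax real rate = 1.012537 − 1 → 1.254%.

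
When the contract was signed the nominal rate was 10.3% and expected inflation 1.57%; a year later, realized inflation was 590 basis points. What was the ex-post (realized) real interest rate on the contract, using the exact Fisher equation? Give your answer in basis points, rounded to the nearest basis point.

Ex-post: (1 + 0.1030)/(1 + 0.0590) − 1 = 4.1549%
So the realized real rate is 415 basis points.

415 basis points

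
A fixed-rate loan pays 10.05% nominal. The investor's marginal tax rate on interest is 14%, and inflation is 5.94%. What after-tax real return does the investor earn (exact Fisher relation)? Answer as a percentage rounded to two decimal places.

2.55%

After-tax nominal return = 10.05% × (1 − 0.14) = 8.6430%.
1 + r = 1.08643 / 1.05940 = 1.025514
After-tax real rate = 1.025514 − 1 → 2.55%.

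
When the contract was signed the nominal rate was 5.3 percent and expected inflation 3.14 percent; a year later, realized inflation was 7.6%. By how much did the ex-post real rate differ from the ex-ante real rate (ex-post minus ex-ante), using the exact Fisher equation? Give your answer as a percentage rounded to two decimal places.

-4.23%

Ex-ante: (1 + 0.0530)/(1 + 0.0314) − 1 = 2.0942%
Ex-post: (1 + 0.0530)/(1 + 0.0760) − 1 = -2.1375%
Difference (ex-post − ex-ante) = -4.2318% → -4.23%.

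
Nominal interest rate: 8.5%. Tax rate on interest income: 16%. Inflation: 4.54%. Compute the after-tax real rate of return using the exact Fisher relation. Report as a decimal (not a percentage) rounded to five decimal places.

0.02487

After-tax nominal return = 8.5% × (1 − 0.16) = 7.1400%.
1 + r = 1.07140 / 1.04540 = 1.024871
After-tax real rate = 1.024871 − 1 → 0.02487.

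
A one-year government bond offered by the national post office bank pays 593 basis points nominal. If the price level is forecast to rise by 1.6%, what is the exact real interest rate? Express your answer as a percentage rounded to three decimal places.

4.262%

1 + r = 1.05930 / 1.01600 = 1.042618
r = 1.042618 − 1 = 4.2618%, i.e. 4.262%.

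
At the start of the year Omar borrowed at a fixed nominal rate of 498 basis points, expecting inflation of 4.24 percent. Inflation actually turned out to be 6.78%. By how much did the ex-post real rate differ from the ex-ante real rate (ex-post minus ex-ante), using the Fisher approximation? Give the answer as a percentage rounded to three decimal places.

Ex-ante: 4.98% − 4.24% = 0.740%
Ex-post: 4.98% − 6.78% = -1.800%
Difference (ex-post − ex-ante) = -2.5400% → -2.540%.

-2.540%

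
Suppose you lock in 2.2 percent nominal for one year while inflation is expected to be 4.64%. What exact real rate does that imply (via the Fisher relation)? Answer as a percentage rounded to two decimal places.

-2.33%

By the Fisher relation, 1 + r = (1 + i)/(1 + π).
1 + r = 1.02200 / 1.04640 = 0.976682
r = 0.976682 − 1 = -2.3318%, i.e. -2.33%.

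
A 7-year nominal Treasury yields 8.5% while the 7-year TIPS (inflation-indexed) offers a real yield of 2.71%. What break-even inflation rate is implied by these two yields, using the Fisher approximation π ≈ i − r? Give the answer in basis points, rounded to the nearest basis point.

π ≈ i − r = 8.5% − 2.71% → 579 basis points.

579 basis points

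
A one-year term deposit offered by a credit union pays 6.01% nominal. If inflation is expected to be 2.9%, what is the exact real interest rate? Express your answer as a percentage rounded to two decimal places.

3.02%

By the Fisher equation, 1 + r = (1 + i)/(1 + π).
1 + r = 1.06010 / 1.02900 = 1.030224
r = 1.030224 − 1 = 3.0224%, i.e. 3.02%.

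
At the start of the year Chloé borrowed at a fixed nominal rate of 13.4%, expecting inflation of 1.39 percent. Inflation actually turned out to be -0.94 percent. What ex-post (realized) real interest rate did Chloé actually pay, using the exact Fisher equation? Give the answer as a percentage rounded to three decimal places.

14.476%

Ex-post: (1 + 0.1340)/(1 − 0.0094) − 1 = 14.4761%
So the realized real rate is 14.476%.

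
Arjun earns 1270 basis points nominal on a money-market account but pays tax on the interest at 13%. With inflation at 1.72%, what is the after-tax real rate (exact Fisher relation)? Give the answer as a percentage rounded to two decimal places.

9.17%

After-tax nominal return = 12.7% × (1 − 0.13) = 11.0490%.
1 + r = 1.11049 / 1.01720 = 1.091713
After-tax real rate = 1.091713 − 1 → 9.17%.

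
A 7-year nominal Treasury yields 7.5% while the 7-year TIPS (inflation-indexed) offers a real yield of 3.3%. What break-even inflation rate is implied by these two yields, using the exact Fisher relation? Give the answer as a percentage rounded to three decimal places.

4.066%

(1 + π) = (1 + i)/(1 + r) = 1.07500 / 1.03300 = 1.040658
Break-even inflation = 1.040658 − 1 → 4.066%.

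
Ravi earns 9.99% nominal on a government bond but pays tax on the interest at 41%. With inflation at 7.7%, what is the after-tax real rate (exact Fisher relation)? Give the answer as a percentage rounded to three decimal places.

-1.677%

After-tax nominal return = 9.99% × (1 − 0.41) = 5.8941%.
1 + r = 1.058941 / 1.07700 = 0.983232
After-tax real rate = 0.983232 − 1 → -1.677%.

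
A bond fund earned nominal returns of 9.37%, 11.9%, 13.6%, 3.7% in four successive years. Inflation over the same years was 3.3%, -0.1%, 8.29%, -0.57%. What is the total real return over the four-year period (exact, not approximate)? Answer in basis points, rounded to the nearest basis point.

2975 basis points

Compound the nominal returns: 1.0937 × 1.1190 × 1.1360 × 1.0370 = 1.441735.
Compound inflation: 1.0330 × 0.9990 × 1.0829 × 0.9943 = 1.111147.
Deflate: 1.441735 / 1.111147 = 1.297519.
Total real return = 1.297519 − 1 → 2975 basis points.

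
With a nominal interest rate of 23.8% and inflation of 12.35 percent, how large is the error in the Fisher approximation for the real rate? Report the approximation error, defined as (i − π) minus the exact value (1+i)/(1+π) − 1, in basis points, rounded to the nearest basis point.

126 basis points

Approximate: r ≈ 23.800% − 12.350% = 11.4500%
Exact: (1 + 0.2380)/(1 + 0.1235) − 1 = 10.1914%
Error = 11.4500% − 10.1914% = 1.2586% → 126 basis points.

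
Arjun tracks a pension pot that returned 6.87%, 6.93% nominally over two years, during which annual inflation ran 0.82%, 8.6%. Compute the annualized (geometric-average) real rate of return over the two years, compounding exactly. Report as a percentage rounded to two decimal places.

2.16%

Compound the nominal returns: 1.0687 × 1.0693 = 1.14276091.
Compound inflation: 1.0082 × 1.0860 = 1.09490520.
Deflate: 1.14276091 / 1.09490520 = 1.04370763.
Annualized real rate = 1.04370763^(1/2) − 1 = 2.1620% → 2.16%.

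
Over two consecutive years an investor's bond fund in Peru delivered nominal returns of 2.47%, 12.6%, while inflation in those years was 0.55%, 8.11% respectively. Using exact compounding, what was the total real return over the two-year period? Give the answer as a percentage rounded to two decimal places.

Nominal growth factor = 1.0247 × 1.1260 = 1.153812
Price-level growth factor = 1.0055 × 1.0811 = 1.087046
Real growth factor = 1.153812 / 1.087046 = 1.061420
Total real return = 1.061420 − 1 → 6.14%.

6.14%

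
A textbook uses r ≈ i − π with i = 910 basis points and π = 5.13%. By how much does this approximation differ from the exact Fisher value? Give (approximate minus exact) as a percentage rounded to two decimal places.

Approximate: r ≈ 9.100% − 5.130% = 3.9700%
Exact: (1 + 0.0910)/(1 + 0.0513) − 1 = 3.7763%
Error = 3.9700% − 3.7763% = 0.1937% → 0.19%.

0.19%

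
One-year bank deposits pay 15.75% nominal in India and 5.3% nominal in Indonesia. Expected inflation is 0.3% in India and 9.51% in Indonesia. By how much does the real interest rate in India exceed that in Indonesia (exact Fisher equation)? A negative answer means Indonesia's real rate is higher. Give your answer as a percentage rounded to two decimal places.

19.25%

India: (1 + 0.1575)/(1 + 0.0030) − 1 = 15.4038%
Indonesia: (1 + 0.0530)/(1 + 0.0951) − 1 = -3.8444%
Differential = 15.4038% − (-3.8444%) = 19.2482% → 19.25%.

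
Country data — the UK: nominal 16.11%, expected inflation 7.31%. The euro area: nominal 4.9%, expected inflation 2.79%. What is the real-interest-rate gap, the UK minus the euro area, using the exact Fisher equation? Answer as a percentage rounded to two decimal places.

6.15%

The UK: (1 + 0.1611)/(1 + 0.0731) − 1 = 8.2005%
The euro area: (1 + 0.0490)/(1 + 0.0279) − 1 = 2.0527%
Differential = 8.2005% − 2.0527% = 6.1478% → 6.15%.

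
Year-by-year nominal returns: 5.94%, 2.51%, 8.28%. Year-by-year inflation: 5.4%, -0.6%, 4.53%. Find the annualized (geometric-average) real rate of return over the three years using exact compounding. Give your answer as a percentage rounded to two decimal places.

2.40%

Nominal growth factor = 1.0594 × 1.0251 × 1.0828 = 1.17591099
Price-level growth factor = 1.0540 × 0.9940 × 1.0453 = 1.09513572
Real growth factor = 1.17591099 / 1.09513572 = 1.07375822
Annualized real rate = 1.07375822^(1/3) − 1 = 2.4005% → 2.40%.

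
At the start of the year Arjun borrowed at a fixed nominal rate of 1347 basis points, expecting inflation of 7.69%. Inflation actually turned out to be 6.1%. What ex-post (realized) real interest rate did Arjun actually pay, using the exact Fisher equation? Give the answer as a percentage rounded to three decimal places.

Ex-post: (1 + 0.1347)/(1 + 0.0610) − 1 = 6.9463%
So the realized real rate is 6.946%.

6.946%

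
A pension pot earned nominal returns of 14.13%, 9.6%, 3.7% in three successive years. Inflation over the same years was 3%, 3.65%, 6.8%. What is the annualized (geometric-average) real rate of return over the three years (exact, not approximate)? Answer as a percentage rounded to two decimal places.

4.39%

Nominal growth factor = 1.1413 × 1.0960 × 1.0370 = 1.29714680
Price-level growth factor = 1.0300 × 1.0365 × 1.0680 = 1.14019146
Real growth factor = 1.29714680 / 1.14019146 = 1.13765700
Annualized real rate = 1.13765700^(1/3) − 1 = 4.3928% → 4.39%.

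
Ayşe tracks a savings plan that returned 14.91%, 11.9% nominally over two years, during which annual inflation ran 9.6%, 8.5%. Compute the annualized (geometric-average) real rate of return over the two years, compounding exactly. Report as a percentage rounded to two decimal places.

Nominal growth factor = 1.1491 × 1.1190 = 1.28584290
Price-level growth factor = 1.0960 × 1.0850 = 1.18916000
Real growth factor = 1.28584290 / 1.18916000 = 1.08130353
Annualized real rate = 1.08130353^(1/2) − 1 = 3.9857% → 3.99%.

3.99%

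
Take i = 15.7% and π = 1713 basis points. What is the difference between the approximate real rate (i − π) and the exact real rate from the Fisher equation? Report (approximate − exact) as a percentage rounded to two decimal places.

Approximate: r ≈ 15.700% − 17.130% = -1.4300%
Exact: (1 + 0.1570)/(1 + 0.1713) − 1 = -1.2209%
Error = -1.4300% − (-1.2209%) = -0.2091% → -0.21%.

-0.21%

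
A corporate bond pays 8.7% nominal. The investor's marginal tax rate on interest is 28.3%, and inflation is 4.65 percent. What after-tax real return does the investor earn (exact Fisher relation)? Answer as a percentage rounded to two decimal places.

1.52%

After-tax nominal return = 8.7% × (1 − 0.283) = 6.2379%.
1 + r = 1.062379 / 1.04650 = 1.015173
After-tax real rate = 1.015173 − 1 → 1.52%.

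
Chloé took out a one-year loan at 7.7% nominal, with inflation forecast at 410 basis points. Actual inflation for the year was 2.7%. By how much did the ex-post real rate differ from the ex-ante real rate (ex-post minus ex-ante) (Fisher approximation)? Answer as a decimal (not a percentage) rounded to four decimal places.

0.0140

Ex-ante: 7.7% − 4.1% = 3.600%
Ex-post: 7.7% − 2.7% = 5.000%
Difference (ex-post − ex-ante) = 1.4000% → 0.0140.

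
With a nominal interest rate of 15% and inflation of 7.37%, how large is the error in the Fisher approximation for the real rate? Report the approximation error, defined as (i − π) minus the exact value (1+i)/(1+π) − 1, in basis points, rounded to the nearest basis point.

52 basis points

Approximate: r ≈ 15.000% − 7.370% = 7.6300%
Exact: (1 + 0.1500)/(1 + 0.0737) − 1 = 7.1063%
Error = 7.6300% − 7.1063% = 0.5237% → 52 basis points.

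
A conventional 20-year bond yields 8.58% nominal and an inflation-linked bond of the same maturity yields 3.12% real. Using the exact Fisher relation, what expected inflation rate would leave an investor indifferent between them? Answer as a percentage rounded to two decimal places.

(1 + π) = (1 + i)/(1 + r) = 1.08580 / 1.03120 = 1.052948
Break-even inflation = 1.052948 − 1 → 5.29%.

5.29%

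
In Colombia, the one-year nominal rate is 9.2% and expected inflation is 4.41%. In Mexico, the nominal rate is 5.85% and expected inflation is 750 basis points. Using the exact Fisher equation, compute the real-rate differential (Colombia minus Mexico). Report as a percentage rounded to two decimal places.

6.12%

Colombia: (1 + 0.0920)/(1 + 0.0441) − 1 = 4.5877%
Mexico: (1 + 0.0585)/(1 + 0.0750) − 1 = -1.5349%
Differential = 4.5877% − (-1.5349%) = 6.1226% → 6.12%.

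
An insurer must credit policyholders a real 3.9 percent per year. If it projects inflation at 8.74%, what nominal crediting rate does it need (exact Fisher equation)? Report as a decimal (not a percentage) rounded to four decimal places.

0.1298

(1 + i) = (1 + r)(1 + π) = 1.03900 × 1.08740 = 1.1298086
i = 1.1298086 − 1, so the required nominal rate is 0.1298.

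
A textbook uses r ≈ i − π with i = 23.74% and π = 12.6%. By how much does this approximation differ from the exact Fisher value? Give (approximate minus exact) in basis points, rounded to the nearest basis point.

Approximate: r ≈ 23.740% − 12.600% = 11.1400%
Exact: (1 + 0.2374)/(1 + 0.1260) − 1 = 9.8934%
Error = 11.1400% − 9.8934% = 1.2466% → 125 basis points.

125 basis points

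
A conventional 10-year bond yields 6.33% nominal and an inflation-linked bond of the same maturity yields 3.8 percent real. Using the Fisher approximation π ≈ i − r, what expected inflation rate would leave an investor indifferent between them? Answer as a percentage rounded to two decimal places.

π ≈ i − r = 6.33% − 3.8% → 2.53%.

2.53%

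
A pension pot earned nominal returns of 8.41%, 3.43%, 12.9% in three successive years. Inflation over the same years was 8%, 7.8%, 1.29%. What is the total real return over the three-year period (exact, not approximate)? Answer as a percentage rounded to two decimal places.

7.35%

Nominal growth factor = 1.0841 × 1.0343 × 1.1290 = 1.265930
Price-level growth factor = 1.0800 × 1.0780 × 1.0129 = 1.179259
Real growth factor = 1.265930 / 1.179259 = 1.073497
Total real return = 1.073497 − 1 → 7.35%.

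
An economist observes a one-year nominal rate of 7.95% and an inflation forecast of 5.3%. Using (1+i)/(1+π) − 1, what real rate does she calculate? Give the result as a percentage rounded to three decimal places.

By the Fisher identity, 1 + r = (1 + i)/(1 + π).
1 + r = 1.07950 / 1.05300 = 1.025166
r = 1.025166 − 1 = 2.5166%, i.e. 2.517%.

2.517%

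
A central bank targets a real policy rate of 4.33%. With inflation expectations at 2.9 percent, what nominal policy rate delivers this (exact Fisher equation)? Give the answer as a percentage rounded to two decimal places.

7.36%

(1 + i) = (1 + r)(1 + π) = 1.04330 × 1.02900 = 1.0735557
i = 1.0735557 − 1, so the required nominal rate is 7.36%.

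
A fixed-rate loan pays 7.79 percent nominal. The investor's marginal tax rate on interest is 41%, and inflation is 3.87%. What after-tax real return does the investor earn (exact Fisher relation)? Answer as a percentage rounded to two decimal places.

0.70%

After-tax nominal return = 7.79% × (1 − 0.41) = 4.5961%.
1 + r = 1.045961 / 1.03870 = 1.006990
After-tax real rate = 1.006990 − 1 → 0.70%.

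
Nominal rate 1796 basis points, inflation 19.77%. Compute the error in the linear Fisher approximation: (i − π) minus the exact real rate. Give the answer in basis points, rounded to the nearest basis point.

Approximate: r ≈ 17.960% − 19.770% = -1.8100%
Exact: (1 + 0.1796)/(1 + 0.1977) − 1 = -1.5112%
Error = -1.8100% − (-1.5112%) = -0.2988% → -30 basis points.

-30 basis points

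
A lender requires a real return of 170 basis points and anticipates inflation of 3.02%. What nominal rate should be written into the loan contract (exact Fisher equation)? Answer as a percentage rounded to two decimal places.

4.77%

(1 + i) = (1 + r)(1 + π) = 1.01700 × 1.03020 = 1.0477134
i = 1.0477134 − 1, so the required nominal rate is 4.77%.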